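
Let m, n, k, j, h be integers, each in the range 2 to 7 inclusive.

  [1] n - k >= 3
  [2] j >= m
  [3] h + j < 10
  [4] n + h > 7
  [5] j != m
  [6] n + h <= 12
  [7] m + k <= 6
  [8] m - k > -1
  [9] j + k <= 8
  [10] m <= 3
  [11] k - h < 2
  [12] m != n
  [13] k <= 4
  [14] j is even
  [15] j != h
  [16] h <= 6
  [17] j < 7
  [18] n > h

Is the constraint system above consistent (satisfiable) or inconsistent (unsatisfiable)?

Setting (m, n, k, j, h) = (2, 7, 2, 6, 2) satisfies everything: constraint 1: n - k = 5; constraint 3: h + j = 8; constraint 4: n + h = 9, and the others follow.

Satisfiable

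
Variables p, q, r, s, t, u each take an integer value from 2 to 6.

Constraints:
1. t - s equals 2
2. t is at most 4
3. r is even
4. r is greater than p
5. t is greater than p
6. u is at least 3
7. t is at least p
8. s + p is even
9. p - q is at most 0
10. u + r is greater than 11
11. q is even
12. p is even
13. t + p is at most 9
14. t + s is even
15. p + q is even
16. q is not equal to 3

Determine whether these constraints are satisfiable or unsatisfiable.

Take p = 2, q = 2, r = 6, s = 2, t = 4, u = 6. Then constraint 1: t - s = 2; constraint 9: p - q = 0, and every other listed constraint is also met.

Satisfiable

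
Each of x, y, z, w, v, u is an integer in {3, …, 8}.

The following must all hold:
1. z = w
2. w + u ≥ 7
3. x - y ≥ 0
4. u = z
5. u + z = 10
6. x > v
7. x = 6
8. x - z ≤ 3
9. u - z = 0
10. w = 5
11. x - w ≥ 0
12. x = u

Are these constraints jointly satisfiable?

Constraint 7 fixes x = 6 and constraint 10 fixes w = 5. Constraints 1, 4, and 12 give x = u = z = w, so x = w. But 6 ≠ 5 — contradiction.

Unsatisfiable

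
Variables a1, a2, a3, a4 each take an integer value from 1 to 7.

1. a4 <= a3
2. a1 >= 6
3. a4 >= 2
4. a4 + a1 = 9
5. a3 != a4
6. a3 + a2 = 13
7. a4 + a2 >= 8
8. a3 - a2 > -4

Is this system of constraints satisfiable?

Satisfiable

One satisfying assignment is a1 = 6, a2 = 7, a3 = 6, a4 = 3.
For the less obvious constraints — constraint 4: a4 + a1 = 9; constraint 6: a3 + a2 = 13; constraint 7: a4 + a2 = 10 — and the others hold by inspection.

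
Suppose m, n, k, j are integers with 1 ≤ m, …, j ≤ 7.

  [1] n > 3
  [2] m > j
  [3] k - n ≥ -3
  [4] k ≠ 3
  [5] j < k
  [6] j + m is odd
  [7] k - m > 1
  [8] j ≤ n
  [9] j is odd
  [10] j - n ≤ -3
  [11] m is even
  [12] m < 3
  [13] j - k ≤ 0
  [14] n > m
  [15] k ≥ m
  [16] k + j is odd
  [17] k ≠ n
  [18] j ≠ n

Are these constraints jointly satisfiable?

Satisfiable

Try m = 2, n = 5, k = 4, j = 1.
Check constraint 3: k - n = -1; constraint 7: k - m = 2; constraint 10: j - n = -4. The remaining constraints are straightforward to verify.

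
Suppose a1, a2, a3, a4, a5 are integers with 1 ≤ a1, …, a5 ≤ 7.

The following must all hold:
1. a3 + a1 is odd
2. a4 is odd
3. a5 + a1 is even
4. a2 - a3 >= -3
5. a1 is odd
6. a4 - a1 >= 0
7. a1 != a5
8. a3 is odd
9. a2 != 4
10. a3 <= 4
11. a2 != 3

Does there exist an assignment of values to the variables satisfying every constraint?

Unsatisfiable

Constraint 8 makes a3 odd and constraint 5 makes a1 odd, so a3 + a1 must be even. Constraint 1 says a3 + a1 is odd — contradiction.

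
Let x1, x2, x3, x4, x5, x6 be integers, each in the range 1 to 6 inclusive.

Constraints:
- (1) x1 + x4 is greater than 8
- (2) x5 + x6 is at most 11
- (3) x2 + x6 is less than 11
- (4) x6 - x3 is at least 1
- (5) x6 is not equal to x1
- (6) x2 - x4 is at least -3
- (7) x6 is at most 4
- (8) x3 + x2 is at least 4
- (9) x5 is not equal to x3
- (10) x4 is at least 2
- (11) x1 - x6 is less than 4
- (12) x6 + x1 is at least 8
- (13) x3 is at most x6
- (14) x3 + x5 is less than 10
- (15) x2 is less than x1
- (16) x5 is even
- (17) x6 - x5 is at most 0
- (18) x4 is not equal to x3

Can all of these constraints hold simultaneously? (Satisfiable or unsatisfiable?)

Satisfiable

The assignment x1 = 5, x2 = 4, x3 = 3, x4 = 6, x5 = 4, x6 = 4 works:
  constraint 1 holds since x1 + x4 = 11.
  constraint 2 holds since x5 + x6 = 8.
The rest check out directly.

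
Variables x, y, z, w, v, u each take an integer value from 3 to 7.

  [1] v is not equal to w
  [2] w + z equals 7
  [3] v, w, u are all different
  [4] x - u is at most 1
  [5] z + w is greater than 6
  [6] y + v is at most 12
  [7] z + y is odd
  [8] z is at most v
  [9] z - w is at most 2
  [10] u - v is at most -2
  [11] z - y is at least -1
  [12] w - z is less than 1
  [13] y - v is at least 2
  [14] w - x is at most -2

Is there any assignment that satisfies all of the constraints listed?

Unsatisfiable

Constraints 4, 9, 10, 11, 13, and 14 give u − x ≥ -1, x − w ≥ 2, w − z ≥ -2, z − y ≥ -1, y − v ≥ 2, v − u ≥ 2.
Adding all 6 inequalities: the left sides telescope to 0, and the right sides sum to (-1) + 2 + (-2) + (-1) + 2 + 2 = 2. So 0 ≥ 2, which is false.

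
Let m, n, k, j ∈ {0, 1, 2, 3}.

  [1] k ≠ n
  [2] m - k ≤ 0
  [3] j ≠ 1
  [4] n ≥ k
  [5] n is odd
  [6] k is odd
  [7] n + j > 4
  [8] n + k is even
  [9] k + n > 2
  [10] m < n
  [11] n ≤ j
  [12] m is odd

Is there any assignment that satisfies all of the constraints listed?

Try m = 1, n = 3, k = 1, j = 3.
Check constraint 2: m - k = 0; constraint 7: n + j = 6. The remaining constraints are straightforward to verify.

Satisfiable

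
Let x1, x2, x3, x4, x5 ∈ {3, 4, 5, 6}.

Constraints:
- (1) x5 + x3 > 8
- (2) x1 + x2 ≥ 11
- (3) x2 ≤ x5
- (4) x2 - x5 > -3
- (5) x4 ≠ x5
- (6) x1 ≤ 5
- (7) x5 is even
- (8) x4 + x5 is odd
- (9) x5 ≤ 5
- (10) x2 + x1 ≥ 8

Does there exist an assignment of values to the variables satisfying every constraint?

Unsatisfiable

From constraint 6: x1 ≤ 5. From constraints 3 and 9: x2 ≤ x5 ≤ 5. Hence x1 + x2 ≤ 10. But constraint 2 requires x1 + x2 ≥ 11, and 11 > 10. Contradiction.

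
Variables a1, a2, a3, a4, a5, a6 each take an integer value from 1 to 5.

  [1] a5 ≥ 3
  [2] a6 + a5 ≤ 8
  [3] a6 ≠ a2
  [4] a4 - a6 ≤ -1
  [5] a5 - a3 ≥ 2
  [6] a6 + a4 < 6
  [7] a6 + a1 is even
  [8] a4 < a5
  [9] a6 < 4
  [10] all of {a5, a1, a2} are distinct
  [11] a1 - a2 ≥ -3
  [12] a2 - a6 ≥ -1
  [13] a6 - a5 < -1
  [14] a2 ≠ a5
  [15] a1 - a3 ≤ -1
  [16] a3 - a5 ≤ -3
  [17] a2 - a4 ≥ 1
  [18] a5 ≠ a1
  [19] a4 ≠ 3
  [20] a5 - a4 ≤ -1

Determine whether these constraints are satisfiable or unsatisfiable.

Constraints 4, 11, 12, 15, 16, and 20 give a3 − a1 ≥ 1, a1 − a2 ≥ -3, a2 − a6 ≥ -1, a6 − a4 ≥ 1, a4 − a5 ≥ 1, a5 − a3 ≥ 3.
Adding all 6 inequalities: the left sides telescope to 0, and the right sides sum to 1 + (-3) + (-1) + 1 + 1 + 3 = 2. So 0 ≥ 2, which is false.

Unsatisfiable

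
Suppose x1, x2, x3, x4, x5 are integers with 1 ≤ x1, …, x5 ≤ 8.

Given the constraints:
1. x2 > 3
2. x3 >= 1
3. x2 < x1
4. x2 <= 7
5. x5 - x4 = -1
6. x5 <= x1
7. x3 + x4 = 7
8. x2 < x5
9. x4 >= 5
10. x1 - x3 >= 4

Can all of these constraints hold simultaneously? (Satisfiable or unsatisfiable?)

One satisfying assignment is x1 = 8, x2 = 4, x3 = 1, x4 = 6, x5 = 5.
For the less obvious constraints — constraint 5: x5 - x4 = -1; constraint 7: x3 + x4 = 7; constraint 10: x1 - x3 = 7 — and the others hold by inspection.

Satisfiable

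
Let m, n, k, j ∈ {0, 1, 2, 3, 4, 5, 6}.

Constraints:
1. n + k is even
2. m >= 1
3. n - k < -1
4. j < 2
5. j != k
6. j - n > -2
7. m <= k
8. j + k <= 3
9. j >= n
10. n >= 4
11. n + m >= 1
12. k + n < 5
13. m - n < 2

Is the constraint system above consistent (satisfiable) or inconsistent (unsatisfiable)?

Unsatisfiable

From constraints 9 and 10: j ≥ n ≥ 4. From constraints 2 and 7: k ≥ m ≥ 1. Hence j + k ≥ 5. But constraint 8 requires j + k ≤ 3, and 3 < 5. Contradiction.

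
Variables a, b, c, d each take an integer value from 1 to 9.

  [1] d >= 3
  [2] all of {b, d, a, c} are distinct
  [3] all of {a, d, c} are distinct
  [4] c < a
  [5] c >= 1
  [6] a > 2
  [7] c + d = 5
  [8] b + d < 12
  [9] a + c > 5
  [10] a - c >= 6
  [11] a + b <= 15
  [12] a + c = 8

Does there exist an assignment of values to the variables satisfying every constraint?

Satisfiable

Try a = 7, b = 5, c = 1, d = 4.
Check constraint 7: c + d = 5; constraint 8: b + d = 9; constraint 9: a + c = 8. The remaining constraints are straightforward to verify.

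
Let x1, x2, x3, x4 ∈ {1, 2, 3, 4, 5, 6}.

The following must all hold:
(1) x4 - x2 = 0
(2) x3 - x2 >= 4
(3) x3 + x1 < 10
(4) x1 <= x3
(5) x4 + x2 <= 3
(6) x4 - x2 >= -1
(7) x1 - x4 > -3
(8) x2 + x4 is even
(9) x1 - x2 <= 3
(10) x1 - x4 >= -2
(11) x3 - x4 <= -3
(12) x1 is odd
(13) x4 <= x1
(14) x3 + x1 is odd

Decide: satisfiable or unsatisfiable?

Constraints 2, 9, 10, and 11 give x3 − x2 ≥ 4, x2 − x1 ≥ -3, x1 − x4 ≥ -2, x4 − x3 ≥ 3.
Adding all 4 inequalities: the left sides telescope to 0, and the right sides sum to 4 + (-3) + (-2) + 3 = 2. So 0 ≥ 2, which is false.

Unsatisfiable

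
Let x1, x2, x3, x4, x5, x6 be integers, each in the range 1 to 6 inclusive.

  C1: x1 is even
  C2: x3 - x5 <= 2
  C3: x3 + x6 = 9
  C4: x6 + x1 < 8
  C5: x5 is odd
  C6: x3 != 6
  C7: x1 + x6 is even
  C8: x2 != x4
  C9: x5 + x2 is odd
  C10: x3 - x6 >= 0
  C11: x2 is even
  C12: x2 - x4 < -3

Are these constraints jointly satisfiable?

Take x1 = 2, x2 = 2, x3 = 5, x4 = 6, x5 = 3, x6 = 4. Then constraint 2: x3 - x5 = 2; constraint 3: x3 + x6 = 9; constraint 4: x6 + x1 = 6, and every other listed constraint is also met.

Satisfiable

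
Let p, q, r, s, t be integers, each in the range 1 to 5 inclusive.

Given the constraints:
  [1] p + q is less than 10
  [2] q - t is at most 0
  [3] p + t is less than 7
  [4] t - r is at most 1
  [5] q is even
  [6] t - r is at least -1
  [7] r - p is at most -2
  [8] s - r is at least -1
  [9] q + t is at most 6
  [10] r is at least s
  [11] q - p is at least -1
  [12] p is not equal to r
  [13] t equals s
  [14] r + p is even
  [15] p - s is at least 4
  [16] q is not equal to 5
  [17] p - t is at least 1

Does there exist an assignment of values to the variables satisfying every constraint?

Unsatisfiable

Constraints 2, 4, 8, 11, and 15 give s − r ≥ -1, r − t ≥ -1, t − q ≥ 0, q − p ≥ -1, p − s ≥ 4.
Adding all 5 inequalities: the left sides telescope to 0, and the right sides sum to (-1) + (-1) + 0 + (-1) + 4 = 1. So 0 ≥ 1, which is false.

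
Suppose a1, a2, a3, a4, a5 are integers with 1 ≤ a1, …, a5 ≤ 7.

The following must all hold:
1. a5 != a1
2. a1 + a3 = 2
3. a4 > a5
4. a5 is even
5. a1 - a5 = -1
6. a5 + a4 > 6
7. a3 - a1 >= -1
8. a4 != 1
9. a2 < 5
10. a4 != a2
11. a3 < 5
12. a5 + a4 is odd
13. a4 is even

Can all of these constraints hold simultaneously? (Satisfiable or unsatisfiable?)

Unsatisfiable

Constraint 4 makes a5 even and constraint 13 makes a4 even, so a5 + a4 must be even. Constraint 12 says a5 + a4 is odd — contradiction.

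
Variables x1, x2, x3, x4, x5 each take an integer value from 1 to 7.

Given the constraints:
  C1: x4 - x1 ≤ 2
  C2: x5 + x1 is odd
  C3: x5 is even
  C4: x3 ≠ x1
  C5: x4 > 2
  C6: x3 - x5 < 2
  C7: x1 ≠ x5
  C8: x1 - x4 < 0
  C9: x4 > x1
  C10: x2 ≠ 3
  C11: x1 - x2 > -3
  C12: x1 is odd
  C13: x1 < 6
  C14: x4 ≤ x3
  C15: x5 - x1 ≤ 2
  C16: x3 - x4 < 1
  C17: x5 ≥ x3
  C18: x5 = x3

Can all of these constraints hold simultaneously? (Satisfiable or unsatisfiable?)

Satisfiable

Take x1 = 5, x2 = 6, x3 = 6, x4 = 6, x5 = 6. Then constraint 1: x4 - x1 = 1; constraint 6: x3 - x5 = 0; constraint 8: x1 - x4 = -1, and every other listed constraint is also met.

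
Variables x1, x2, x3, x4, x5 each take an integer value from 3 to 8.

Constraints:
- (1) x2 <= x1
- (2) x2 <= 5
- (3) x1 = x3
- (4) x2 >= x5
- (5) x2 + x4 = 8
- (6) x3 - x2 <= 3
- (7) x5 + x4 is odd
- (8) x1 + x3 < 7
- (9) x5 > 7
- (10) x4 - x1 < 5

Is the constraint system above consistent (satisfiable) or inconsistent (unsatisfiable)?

Unsatisfiable

From constraint 9: x5 ≥ 8. From constraints 2 and 4: x5 ≤ x2 and x2 ≤ 5, so x5 ≤ 5. But 5 < 8, so no value of x5 works.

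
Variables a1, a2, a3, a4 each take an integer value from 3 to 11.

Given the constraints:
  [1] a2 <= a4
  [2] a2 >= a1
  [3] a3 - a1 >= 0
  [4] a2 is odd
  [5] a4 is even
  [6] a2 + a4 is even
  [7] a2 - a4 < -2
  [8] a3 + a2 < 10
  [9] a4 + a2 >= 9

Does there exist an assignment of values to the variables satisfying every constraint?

Constraint 4 makes a2 odd and constraint 5 makes a4 even, so a2 + a4 must be odd. Constraint 6 says a2 + a4 is even — contradiction.

Unsatisfiable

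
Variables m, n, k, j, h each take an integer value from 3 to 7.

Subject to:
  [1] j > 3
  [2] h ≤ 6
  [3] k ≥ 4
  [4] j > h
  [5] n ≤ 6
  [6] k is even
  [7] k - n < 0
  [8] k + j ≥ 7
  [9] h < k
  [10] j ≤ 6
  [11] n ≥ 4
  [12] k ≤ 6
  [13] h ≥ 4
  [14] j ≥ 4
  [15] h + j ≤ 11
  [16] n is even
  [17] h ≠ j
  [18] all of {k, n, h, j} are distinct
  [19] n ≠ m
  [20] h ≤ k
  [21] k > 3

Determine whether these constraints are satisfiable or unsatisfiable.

Unsatisfiable

Constraints 2, 3, 5, 10, 11, 12, 13, and 14 confine each of k, n, h, j to the 3 values {4, …, 6}.
Constraint 18 requires all 4 of them to be distinct, but only 3 values are available — impossible by the pigeonhole principle.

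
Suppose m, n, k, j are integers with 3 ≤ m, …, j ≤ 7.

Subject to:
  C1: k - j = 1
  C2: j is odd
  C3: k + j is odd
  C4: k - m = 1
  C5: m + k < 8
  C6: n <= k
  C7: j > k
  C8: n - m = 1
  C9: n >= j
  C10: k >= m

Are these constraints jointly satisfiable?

Constraints 6, 7, and 9 give k < j, j ≤ n, n ≤ k. Chaining: k < j ≤ n ≤ k, which forces k < k — impossible.

Unsatisfiable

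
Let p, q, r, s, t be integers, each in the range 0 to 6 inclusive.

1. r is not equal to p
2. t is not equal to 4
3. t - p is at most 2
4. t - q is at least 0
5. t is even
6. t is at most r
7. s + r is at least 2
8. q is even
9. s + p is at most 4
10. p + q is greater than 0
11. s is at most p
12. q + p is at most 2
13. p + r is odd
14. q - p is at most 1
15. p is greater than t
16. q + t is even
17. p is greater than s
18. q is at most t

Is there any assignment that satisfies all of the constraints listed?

Satisfiable

One satisfying assignment is p = 1, q = 0, r = 2, s = 0, t = 0.
For the less obvious constraints — constraint 3: t - p = -1; constraint 4: t - q = 0 — and the others hold by inspection.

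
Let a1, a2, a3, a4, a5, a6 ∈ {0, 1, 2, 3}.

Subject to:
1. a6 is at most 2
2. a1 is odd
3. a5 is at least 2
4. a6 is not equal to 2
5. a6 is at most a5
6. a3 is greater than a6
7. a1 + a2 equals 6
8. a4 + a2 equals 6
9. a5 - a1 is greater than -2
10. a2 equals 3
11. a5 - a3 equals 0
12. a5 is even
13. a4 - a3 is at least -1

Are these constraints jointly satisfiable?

One satisfying assignment is a1 = 3, a2 = 3, a3 = 2, a4 = 3, a5 = 2, a6 = 1.
For the less obvious constraints — constraint 7: a1 + a2 = 6; constraint 8: a4 + a2 = 6 — and the others hold by inspection.

Satisfiable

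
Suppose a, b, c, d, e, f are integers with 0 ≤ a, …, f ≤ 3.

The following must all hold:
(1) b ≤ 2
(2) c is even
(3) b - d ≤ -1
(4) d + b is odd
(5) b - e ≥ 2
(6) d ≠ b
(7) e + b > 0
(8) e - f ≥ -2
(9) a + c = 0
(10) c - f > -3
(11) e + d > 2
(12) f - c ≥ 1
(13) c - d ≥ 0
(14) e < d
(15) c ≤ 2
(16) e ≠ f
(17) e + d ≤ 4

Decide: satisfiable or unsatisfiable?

Unsatisfiable

Constraints 3, 5, 8, 12, and 13 give b − e ≥ 2, e − f ≥ -2, f − c ≥ 1, c − d ≥ 0, d − b ≥ 1.
Adding all 5 inequalities: the left sides telescope to 0, and the right sides sum to 2 + (-2) + 1 + 0 + 1 = 2. So 0 ≥ 2, which is false.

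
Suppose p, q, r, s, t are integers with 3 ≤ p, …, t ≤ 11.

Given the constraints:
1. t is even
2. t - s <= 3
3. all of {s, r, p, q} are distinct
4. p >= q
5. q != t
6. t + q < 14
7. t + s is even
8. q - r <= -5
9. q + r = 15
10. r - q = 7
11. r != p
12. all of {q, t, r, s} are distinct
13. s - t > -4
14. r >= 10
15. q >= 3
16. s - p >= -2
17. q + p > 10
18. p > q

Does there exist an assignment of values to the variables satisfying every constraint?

Try p = 8, q = 4, r = 11, s = 6, t = 8.
Check constraint 2: t - s = 2; constraint 6: t + q = 12. The remaining constraints are straightforward to verify.

Satisfiable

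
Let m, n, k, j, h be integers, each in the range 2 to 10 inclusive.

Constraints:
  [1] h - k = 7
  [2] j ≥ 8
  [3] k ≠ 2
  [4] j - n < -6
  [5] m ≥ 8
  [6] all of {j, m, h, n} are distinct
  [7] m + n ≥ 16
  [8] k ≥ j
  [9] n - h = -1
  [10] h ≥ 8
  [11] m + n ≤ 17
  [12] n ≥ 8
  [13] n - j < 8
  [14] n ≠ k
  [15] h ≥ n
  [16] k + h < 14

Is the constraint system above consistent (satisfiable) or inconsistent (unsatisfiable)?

Constraints 2, 5, 10, and 12 confine each of j, m, h, n to the 3 values {8, …, 10} (the domain already gives each ≤ 10).
Constraint 6 requires all 4 of them to be distinct, but only 3 values are available — impossible by the pigeonhole principle.

Unsatisfiable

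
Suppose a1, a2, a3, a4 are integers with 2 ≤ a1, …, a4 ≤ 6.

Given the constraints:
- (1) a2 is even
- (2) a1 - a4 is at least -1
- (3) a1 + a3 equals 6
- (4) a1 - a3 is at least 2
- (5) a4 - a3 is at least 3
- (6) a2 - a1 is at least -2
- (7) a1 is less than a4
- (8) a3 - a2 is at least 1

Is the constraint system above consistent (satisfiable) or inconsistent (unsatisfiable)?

Constraints 2, 5, 6, and 8 give a4 − a3 ≥ 3, a3 − a2 ≥ 1, a2 − a1 ≥ -2, a1 − a4 ≥ -1.
Adding all 4 inequalities: the left sides telescope to 0, and the right sides sum to 3 + 1 + (-2) + (-1) = 1. So 0 ≥ 1, which is false.

Unsatisfiable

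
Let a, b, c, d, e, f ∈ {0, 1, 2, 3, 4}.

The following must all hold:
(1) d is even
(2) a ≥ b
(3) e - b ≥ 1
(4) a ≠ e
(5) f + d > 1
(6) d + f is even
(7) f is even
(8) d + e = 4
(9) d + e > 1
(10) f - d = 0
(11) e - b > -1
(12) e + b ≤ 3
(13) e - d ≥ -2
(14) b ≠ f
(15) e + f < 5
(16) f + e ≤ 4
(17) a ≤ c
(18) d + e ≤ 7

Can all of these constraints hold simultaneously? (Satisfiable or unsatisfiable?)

Satisfiable

Setting (a, b, c, d, e, f) = (1, 0, 1, 2, 2, 2) satisfies everything: constraint 3: e - b = 2; constraint 5: f + d = 4, and the others follow.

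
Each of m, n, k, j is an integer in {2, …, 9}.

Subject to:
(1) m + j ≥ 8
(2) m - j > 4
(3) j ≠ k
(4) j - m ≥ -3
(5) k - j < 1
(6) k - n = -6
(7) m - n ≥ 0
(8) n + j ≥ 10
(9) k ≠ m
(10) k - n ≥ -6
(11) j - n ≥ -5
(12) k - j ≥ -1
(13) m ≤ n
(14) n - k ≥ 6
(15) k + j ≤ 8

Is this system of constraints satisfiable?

Unsatisfiable

Constraints 4, 7, 12, and 14 give m − n ≥ 0, n − k ≥ 6, k − j ≥ -1, j − m ≥ -3.
Adding all 4 inequalities: the left sides telescope to 0, and the right sides sum to 0 + 6 + (-1) + (-3) = 2. So 0 ≥ 2, which is false.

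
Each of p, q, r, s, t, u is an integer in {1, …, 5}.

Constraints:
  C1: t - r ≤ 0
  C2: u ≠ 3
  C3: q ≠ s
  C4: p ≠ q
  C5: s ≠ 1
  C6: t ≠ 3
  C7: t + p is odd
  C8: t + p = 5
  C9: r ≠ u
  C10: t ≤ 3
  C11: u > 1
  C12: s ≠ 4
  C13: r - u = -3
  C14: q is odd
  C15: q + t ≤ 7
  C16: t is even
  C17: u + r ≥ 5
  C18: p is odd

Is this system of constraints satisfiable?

Satisfiable

The assignment p = 3, q = 5, r = 2, s = 3, t = 2, u = 5 works:
  constraint 1 holds since t - r = 0.
  constraint 8 holds since t + p = 5.
The rest check out directly.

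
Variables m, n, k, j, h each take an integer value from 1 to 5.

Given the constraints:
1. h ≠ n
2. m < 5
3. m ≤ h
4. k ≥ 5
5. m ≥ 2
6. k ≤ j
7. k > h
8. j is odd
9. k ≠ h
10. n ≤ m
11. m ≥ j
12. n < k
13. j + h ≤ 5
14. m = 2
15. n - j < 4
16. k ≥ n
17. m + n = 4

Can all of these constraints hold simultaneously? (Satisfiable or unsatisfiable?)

Unsatisfiable

From constraints 4 and 6: j ≥ k ≥ 5. From constraints 3 and 5: h ≥ m ≥ 2. Hence j + h ≥ 7. But constraint 13 requires j + h ≤ 5, and 5 < 7. Contradiction.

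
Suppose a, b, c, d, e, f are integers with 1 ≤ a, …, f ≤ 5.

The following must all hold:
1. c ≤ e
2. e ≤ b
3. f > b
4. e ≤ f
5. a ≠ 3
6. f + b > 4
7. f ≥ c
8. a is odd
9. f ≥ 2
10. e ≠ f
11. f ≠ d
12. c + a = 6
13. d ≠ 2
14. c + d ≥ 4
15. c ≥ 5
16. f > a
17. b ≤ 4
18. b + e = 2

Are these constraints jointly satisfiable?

From constraints 1 and 15: e ≥ c and c ≥ 5, so e ≥ 5. From constraints 2 and 17: e ≤ b and b ≤ 4, so e ≤ 4. But 4 < 5, so no value of e works.

Unsatisfiable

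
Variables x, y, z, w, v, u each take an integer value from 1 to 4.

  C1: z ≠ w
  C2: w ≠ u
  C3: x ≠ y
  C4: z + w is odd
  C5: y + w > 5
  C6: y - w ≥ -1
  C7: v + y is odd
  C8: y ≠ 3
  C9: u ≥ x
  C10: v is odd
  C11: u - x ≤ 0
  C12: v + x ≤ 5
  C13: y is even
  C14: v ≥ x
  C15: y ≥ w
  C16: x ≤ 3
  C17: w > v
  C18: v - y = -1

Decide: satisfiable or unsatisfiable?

Try x = 2, y = 4, z = 1, w = 4, v = 3, u = 2.
Check constraint 5: y + w = 8; constraint 6: y - w = 0; constraint 11: u - x = 0. The remaining constraints are straightforward to verify.

Satisfiable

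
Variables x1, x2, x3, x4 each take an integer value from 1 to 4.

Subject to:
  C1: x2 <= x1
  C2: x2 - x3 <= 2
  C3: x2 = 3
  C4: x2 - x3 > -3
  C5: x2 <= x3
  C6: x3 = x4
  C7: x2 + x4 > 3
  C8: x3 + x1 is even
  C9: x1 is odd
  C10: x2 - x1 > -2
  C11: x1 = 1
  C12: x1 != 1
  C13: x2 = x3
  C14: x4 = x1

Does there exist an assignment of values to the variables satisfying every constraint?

Constraint 3 fixes x2 = 3 and constraint 11 fixes x1 = 1. Constraints 6, 13, and 14 give x2 = x3 = x4 = x1, so x2 = x1. But 3 ≠ 1 — contradiction.

Unsatisfiable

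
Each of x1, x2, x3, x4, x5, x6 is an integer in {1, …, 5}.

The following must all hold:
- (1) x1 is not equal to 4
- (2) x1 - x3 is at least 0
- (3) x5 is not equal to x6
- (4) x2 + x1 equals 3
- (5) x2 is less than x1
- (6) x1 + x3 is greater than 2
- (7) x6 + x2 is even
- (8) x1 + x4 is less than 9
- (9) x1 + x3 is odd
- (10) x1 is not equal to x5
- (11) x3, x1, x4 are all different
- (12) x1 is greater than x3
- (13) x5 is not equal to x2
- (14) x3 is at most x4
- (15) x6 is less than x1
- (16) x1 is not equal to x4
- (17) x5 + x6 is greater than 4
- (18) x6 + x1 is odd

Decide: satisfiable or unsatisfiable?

Satisfiable

One satisfying assignment is x1 = 2, x2 = 1, x3 = 1, x4 = 5, x5 = 5, x6 = 1.
For the less obvious constraints — constraint 2: x1 - x3 = 1; constraint 4: x2 + x1 = 3; constraint 6: x1 + x3 = 3 — and the others hold by inspection.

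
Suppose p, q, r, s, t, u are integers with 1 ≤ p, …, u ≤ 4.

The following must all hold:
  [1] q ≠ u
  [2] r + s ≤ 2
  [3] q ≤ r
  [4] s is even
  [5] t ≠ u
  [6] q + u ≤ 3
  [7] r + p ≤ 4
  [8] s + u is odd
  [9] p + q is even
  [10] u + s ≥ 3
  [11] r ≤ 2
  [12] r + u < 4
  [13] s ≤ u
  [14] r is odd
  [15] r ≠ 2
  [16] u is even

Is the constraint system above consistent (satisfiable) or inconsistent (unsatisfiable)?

Unsatisfiable

Constraint 4 makes s even and constraint 16 makes u even, so s + u must be even. Constraint 8 says s + u is odd — contradiction.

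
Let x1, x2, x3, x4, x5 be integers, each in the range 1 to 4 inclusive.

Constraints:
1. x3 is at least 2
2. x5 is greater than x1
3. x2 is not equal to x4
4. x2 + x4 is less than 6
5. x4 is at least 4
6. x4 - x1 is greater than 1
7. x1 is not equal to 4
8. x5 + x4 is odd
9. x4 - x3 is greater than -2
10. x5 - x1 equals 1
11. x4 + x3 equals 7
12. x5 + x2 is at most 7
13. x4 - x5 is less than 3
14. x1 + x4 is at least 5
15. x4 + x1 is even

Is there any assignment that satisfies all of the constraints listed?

Try x1 = 2, x2 = 1, x3 = 3, x4 = 4, x5 = 3.
Check constraint 4: x2 + x4 = 5; constraint 6: x4 - x1 = 2. The remaining constraints are straightforward to verify.

Satisfiable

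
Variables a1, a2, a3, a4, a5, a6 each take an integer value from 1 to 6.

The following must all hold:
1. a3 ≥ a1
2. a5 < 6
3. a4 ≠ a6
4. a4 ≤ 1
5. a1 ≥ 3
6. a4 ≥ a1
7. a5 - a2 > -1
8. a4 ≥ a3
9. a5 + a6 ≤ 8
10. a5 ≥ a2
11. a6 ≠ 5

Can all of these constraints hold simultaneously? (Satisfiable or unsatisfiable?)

Unsatisfiable

From constraints 1 and 5: a3 ≥ a1 and a1 ≥ 3, so a3 ≥ 3. From constraints 4 and 8: a3 ≤ a4 and a4 ≤ 1, so a3 ≤ 1. But 1 < 3, so no value of a3 works.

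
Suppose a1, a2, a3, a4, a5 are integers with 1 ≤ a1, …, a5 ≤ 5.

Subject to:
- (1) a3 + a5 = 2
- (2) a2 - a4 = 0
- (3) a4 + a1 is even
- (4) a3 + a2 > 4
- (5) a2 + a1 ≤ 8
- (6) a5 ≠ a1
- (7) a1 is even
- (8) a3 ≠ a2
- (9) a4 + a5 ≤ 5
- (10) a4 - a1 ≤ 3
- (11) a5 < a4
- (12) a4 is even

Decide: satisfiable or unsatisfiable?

Satisfiable

Take a1 = 4, a2 = 4, a3 = 1, a4 = 4, a5 = 1. Then constraint 1: a3 + a5 = 2; constraint 2: a2 - a4 = 0, and every other listed constraint is also met.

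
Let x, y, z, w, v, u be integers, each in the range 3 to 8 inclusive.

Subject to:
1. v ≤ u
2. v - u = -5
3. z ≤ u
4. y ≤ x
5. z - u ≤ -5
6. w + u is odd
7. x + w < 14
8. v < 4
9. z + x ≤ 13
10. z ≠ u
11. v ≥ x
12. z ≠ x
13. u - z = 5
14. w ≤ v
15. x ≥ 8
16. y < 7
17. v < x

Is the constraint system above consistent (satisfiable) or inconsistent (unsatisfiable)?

Unsatisfiable

From constraints 11 and 15: v ≥ x and x ≥ 8, so v ≥ 8. From constraint 8: v ≤ 3. But 3 < 8, so no value of v works.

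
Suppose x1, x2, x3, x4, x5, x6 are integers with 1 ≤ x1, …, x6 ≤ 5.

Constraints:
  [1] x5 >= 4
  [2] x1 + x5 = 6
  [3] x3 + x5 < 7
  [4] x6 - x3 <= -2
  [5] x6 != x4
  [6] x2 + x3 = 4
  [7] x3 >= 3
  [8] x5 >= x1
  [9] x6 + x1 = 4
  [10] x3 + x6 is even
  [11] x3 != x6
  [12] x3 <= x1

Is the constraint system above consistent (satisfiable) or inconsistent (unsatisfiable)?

From constraints 7 and 12: x1 ≥ x3 ≥ 3. From constraint 1: x5 ≥ 4. Hence x1 + x5 ≥ 7. But constraint 2 requires x1 + x5 = 6, and 6 < 7. Contradiction.

Unsatisfiable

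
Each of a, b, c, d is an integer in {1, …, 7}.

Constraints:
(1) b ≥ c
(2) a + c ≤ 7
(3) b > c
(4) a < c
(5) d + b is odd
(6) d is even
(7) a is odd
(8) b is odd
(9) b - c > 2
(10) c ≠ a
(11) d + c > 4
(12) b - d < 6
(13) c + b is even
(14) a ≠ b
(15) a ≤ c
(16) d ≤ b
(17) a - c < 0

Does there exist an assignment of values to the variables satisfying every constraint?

The assignment a = 1, b = 7, c = 3, d = 4 works:
  constraint 2 holds since a + c = 4.
  constraint 9 holds since b - c = 4.
The rest check out directly.

Satisfiable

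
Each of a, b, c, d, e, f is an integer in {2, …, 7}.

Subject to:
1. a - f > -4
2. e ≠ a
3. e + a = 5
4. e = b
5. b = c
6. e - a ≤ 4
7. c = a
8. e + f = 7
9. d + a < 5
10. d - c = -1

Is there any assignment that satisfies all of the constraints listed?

Unsatisfiable

From constraints 4, 5, and 7, e = b = c = a, so e = a. But constraint 2 says e ≠ a. Contradiction.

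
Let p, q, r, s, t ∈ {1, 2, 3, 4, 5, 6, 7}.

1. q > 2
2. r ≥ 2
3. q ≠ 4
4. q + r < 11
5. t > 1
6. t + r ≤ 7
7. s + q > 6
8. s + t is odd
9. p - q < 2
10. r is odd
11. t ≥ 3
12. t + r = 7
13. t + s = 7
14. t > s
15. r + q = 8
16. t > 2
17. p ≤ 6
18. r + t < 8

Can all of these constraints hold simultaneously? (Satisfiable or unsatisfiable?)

Try p = 4, q = 5, r = 3, s = 3, t = 4.
Check constraint 4: q + r = 8; constraint 6: t + r = 7. The remaining constraints are straightforward to verify.

Satisfiable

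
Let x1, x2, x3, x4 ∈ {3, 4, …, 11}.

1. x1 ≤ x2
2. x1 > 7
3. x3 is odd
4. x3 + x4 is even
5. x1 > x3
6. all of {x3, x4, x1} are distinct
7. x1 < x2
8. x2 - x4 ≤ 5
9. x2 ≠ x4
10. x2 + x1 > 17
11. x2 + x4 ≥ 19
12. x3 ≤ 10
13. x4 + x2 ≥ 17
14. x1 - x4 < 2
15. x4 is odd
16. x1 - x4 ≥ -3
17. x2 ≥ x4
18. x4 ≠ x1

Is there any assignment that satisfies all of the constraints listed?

Setting (x1, x2, x3, x4) = (8, 11, 7, 9) satisfies everything: constraint 8: x2 - x4 = 2; constraint 10: x2 + x1 = 19, and the others follow.

Satisfiable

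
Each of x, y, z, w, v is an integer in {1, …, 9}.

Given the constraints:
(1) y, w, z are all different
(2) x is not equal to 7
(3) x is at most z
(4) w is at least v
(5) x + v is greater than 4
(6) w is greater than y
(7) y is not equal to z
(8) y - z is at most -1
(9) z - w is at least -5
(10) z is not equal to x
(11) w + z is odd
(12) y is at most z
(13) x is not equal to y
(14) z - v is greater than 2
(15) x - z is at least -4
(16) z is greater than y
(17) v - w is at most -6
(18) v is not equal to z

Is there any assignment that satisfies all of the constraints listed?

Setting (x, y, z, w, v) = (4, 3, 5, 8, 2) satisfies everything: constraint 5: x + v = 6; constraint 8: y - z = -2; constraint 9: z - w = -3, and the others follow.

Satisfiable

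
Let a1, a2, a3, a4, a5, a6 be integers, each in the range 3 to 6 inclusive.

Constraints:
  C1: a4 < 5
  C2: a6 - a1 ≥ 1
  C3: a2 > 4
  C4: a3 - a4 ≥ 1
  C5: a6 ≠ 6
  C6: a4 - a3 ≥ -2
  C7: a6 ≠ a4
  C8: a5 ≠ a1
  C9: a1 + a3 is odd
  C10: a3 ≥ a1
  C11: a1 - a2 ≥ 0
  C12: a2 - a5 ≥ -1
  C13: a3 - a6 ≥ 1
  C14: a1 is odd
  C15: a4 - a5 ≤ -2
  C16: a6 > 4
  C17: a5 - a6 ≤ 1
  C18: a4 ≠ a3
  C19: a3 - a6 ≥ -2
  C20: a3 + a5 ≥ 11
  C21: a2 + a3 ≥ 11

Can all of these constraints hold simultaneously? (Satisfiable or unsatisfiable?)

Unsatisfiable

Constraints 2, 6, 11, 12, 13, and 15 give a2 − a5 ≥ -1, a5 − a4 ≥ 2, a4 − a3 ≥ -2, a3 − a6 ≥ 1, a6 − a1 ≥ 1, a1 − a2 ≥ 0.
Adding all 6 inequalities: the left sides telescope to 0, and the right sides sum to (-1) + 2 + (-2) + 1 + 1 + 0 = 1. So 0 ≥ 1, which is false.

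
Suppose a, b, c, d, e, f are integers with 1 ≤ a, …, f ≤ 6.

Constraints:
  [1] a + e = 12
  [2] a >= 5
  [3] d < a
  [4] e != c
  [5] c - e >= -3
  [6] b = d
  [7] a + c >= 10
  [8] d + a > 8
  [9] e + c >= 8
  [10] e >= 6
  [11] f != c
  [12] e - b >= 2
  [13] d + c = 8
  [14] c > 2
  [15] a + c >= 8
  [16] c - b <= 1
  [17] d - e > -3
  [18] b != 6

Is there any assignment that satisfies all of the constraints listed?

Satisfiable

Setting (a, b, c, d, e, f) = (6, 4, 4, 4, 6, 1) satisfies everything: constraint 1: a + e = 12; constraint 5: c - e = -2, and the others follow.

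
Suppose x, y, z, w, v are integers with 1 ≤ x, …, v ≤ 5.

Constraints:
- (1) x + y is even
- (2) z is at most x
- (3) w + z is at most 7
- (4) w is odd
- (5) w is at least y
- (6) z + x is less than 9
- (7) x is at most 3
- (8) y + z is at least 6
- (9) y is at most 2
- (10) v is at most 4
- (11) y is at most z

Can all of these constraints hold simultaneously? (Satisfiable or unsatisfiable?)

Unsatisfiable

From constraint 9: y ≤ 2. From constraints 2 and 7: z ≤ x ≤ 3. Hence y + z ≤ 5. But constraint 8 requires y + z ≥ 6, and 6 > 5. Contradiction.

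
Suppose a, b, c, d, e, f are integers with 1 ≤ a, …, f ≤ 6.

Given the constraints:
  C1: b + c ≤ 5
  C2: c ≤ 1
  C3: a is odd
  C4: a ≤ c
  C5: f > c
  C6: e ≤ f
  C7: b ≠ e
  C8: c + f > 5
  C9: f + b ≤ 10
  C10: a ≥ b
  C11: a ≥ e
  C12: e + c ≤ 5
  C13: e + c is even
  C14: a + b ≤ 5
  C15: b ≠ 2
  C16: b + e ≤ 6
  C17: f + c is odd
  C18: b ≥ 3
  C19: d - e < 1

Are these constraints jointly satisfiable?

Unsatisfiable

From constraints 10 and 18: a ≥ b and b ≥ 3, so a ≥ 3. From constraints 2 and 4: a ≤ c and c ≤ 1, so a ≤ 1. But 1 < 3, so no value of a works.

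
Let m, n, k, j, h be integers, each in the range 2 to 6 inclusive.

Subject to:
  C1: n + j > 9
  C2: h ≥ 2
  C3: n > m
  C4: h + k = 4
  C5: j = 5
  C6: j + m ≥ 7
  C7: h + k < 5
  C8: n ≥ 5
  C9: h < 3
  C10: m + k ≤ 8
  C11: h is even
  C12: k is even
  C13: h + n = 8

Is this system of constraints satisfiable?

Setting (m, n, k, j, h) = (5, 6, 2, 5, 2) satisfies everything: constraint 1: n + j = 11; constraint 4: h + k = 4; constraint 6: j + m = 10, and the others follow.

Satisfiable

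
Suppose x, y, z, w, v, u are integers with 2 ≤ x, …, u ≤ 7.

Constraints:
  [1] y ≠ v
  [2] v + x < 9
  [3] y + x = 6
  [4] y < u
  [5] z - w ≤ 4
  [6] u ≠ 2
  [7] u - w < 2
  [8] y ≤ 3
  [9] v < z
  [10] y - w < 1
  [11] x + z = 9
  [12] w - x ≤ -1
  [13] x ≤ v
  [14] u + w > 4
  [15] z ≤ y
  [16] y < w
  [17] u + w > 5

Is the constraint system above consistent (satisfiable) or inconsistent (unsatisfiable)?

Unsatisfiable

Constraints 9, 12, 13, 15, and 16 give w < x, x ≤ v, v < z, z ≤ y, y < w. Chaining: w < x ≤ v < z ≤ y < w, which forces w < w — impossible.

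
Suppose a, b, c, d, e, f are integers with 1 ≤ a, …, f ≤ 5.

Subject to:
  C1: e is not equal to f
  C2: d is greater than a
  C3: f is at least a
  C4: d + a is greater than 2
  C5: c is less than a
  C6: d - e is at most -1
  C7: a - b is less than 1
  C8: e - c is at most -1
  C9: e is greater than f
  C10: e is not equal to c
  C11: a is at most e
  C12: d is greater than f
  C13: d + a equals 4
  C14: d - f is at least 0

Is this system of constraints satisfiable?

Constraints 3, 5, 6, 8, and 12 give f < d, d < e, e < c, c < a, a ≤ f. Chaining: f < d < e < c < a ≤ f, which forces f < f — impossible.

Unsatisfiable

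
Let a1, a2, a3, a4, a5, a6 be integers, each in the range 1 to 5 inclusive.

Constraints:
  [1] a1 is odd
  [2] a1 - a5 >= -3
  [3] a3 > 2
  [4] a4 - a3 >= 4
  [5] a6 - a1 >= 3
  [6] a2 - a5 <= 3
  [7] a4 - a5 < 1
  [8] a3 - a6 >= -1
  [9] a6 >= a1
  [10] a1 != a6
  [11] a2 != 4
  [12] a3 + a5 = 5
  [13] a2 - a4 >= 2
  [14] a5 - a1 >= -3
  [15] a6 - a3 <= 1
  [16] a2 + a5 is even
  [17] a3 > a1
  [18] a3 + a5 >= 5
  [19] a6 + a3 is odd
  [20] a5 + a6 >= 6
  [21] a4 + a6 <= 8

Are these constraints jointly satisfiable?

Unsatisfiable

Constraints 2, 4, 5, 6, 8, and 13 give a3 − a6 ≥ -1, a6 − a1 ≥ 3, a1 − a5 ≥ -3, a5 − a2 ≥ -3, a2 − a4 ≥ 2, a4 − a3 ≥ 4.
Adding all 6 inequalities: the left sides telescope to 0, and the right sides sum to (-1) + 3 + (-3) + (-3) + 2 + 4 = 2. So 0 ≥ 2, which is false.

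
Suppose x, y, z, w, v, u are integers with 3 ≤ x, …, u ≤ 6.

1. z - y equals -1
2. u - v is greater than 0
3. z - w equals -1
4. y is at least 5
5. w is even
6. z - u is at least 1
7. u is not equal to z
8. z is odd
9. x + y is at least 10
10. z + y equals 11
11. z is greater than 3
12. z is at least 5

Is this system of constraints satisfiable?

Satisfiable

Setting (x, y, z, w, v, u) = (6, 6, 5, 6, 3, 4) satisfies everything: constraint 1: z - y = -1; constraint 2: u - v = 1; constraint 3: z - w = -1, and the others follow.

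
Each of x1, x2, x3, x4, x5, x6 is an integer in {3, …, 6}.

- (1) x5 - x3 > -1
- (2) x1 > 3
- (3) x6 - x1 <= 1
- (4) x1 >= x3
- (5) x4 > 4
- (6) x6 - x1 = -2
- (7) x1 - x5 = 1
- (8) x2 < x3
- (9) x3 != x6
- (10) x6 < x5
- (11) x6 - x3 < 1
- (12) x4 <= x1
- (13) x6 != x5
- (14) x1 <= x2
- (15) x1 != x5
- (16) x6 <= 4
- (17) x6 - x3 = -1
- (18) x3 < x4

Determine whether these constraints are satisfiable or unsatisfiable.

Constraints 8, 12, 14, and 18 give x2 < x3, x3 < x4, x4 ≤ x1, x1 ≤ x2. Chaining: x2 < x3 < x4 ≤ x1 ≤ x2, which forces x2 < x2 — impossible.

Unsatisfiable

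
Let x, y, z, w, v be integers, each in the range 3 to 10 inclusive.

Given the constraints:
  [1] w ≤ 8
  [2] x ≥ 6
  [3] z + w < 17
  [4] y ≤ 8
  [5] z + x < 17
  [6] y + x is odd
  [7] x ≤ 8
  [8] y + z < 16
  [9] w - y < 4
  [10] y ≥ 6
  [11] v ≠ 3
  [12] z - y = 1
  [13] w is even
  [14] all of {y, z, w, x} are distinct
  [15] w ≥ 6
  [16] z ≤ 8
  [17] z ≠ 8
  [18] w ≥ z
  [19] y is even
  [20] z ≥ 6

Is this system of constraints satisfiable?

Constraints 1, 2, 4, 7, 10, 15, 16, and 20 confine each of y, z, w, x to the 3 values {6, …, 8}.
Constraint 14 requires all 4 of them to be distinct, but only 3 values are available — impossible by the pigeonhole principle.

Unsatisfiable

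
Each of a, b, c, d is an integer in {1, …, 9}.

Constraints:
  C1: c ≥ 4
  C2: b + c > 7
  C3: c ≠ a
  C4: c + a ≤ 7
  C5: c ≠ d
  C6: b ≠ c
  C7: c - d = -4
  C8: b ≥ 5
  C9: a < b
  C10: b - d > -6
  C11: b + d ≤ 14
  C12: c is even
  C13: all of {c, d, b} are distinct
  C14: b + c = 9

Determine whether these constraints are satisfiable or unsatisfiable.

Take a = 2, b = 5, c = 4, d = 8. Then constraint 2: b + c = 9; constraint 4: c + a = 6, and every other listed constraint is also met.

Satisfiable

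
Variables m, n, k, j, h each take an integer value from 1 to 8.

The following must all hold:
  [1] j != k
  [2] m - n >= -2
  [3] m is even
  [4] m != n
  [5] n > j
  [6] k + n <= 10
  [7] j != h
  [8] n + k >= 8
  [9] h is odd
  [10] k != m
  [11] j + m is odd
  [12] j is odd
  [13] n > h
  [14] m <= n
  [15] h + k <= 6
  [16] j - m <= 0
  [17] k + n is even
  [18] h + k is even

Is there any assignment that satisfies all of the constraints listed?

The assignment m = 6, n = 7, k = 3, j = 5, h = 3 works:
  constraint 2 holds since m - n = -1.
  constraint 6 holds since k + n = 10.
  constraint 8 holds since n + k = 10.
The rest check out directly.

Satisfiable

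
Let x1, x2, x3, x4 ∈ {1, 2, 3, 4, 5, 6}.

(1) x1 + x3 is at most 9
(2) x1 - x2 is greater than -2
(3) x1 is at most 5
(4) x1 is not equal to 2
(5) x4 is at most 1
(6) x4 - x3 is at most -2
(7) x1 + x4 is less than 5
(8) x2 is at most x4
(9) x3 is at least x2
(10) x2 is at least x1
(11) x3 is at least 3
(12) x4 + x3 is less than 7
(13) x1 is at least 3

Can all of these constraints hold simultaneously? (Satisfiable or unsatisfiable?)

Unsatisfiable

From constraints 10 and 13: x2 ≥ x1 and x1 ≥ 3, so x2 ≥ 3. From constraints 5 and 8: x2 ≤ x4 and x4 ≤ 1, so x2 ≤ 1. But 1 < 3, so no value of x2 works.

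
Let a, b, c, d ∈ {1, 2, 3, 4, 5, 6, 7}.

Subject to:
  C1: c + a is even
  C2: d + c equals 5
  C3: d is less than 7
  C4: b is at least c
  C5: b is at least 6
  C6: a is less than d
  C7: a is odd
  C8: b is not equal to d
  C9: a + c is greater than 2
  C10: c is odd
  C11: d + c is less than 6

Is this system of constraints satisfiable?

Satisfiable

The assignment a = 1, b = 7, c = 3, d = 2 works:
  constraint 2 holds since d + c = 5.
  constraint 9 holds since a + c = 4.
The rest check out directly.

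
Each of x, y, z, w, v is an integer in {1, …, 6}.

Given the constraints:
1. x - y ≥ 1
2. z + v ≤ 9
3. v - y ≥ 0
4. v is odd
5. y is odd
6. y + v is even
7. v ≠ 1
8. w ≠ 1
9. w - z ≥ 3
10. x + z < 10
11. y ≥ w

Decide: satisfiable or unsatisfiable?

One satisfying assignment is x = 6, y = 5, z = 2, w = 5, v = 5.
For the less obvious constraints — constraint 1: x - y = 1; constraint 2: z + v = 7; constraint 3: v - y = 0 — and the others hold by inspection.

Satisfiable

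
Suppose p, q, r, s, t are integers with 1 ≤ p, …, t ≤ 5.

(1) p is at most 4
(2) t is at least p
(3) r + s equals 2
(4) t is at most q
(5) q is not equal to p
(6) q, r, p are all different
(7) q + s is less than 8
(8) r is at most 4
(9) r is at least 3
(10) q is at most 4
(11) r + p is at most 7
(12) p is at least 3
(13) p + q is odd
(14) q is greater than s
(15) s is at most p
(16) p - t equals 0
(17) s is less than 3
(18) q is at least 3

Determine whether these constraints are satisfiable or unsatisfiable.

Constraints 1, 8, 9, 10, 12, and 18 confine each of q, r, p to the 2 values {3, 4}.
Constraint 6 requires all 3 of them to be distinct, but only 2 values are available — impossible by the pigeonhole principle.

Unsatisfiable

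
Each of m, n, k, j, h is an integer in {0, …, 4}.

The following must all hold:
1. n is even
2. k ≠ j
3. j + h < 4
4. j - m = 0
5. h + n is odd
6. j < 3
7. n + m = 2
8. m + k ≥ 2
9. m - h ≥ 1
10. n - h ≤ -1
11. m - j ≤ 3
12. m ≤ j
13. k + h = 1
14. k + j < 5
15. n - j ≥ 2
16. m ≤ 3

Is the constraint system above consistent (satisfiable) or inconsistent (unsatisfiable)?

Unsatisfiable

Constraints 9, 10, 11, and 15 give h − n ≥ 1, n − j ≥ 2, j − m ≥ -3, m − h ≥ 1.
Adding all 4 inequalities: the left sides telescope to 0, and the right sides sum to 1 + 2 + (-3) + 1 = 1. So 0 ≥ 1, which is false.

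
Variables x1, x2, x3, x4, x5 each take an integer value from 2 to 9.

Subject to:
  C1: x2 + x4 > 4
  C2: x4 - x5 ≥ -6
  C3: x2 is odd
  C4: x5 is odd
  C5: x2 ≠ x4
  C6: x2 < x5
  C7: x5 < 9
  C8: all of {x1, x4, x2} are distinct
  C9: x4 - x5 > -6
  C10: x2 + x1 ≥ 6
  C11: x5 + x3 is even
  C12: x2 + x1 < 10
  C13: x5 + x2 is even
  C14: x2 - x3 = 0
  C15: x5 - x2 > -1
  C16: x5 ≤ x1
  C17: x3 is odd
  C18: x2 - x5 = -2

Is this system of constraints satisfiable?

Satisfiable

One satisfying assignment is x1 = 5, x2 = 3, x3 = 3, x4 = 2, x5 = 5.
For the less obvious constraints — constraint 1: x2 + x4 = 5; constraint 2: x4 - x5 = -3 — and the others hold by inspection.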